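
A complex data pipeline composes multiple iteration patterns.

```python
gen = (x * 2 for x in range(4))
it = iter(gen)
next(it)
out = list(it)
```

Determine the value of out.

Step 1: Generator produces [0, 2, 4, 6].
Step 2: next(it) consumes first element (0).
Step 3: list(it) collects remaining: [2, 4, 6].
Therefore out = [2, 4, 6].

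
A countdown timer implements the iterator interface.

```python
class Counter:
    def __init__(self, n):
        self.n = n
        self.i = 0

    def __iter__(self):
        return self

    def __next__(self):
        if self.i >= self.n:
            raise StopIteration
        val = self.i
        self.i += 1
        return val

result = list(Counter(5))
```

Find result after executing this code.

Step 1: Counter(5) creates an iterator counting 0 to 4.
Step 2: list() consumes all values: [0, 1, 2, 3, 4].
Therefore result = [0, 1, 2, 3, 4].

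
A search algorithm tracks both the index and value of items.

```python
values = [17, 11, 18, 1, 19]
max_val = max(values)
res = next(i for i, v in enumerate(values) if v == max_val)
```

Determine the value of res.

Step 1: max([17, 11, 18, 1, 19]) = 19.
Step 2: Find first index where value == 19:
  Index 0: 17 != 19
  Index 1: 11 != 19
  Index 2: 18 != 19
  Index 3: 1 != 19
  Index 4: 19 == 19, found!
Therefore res = 4.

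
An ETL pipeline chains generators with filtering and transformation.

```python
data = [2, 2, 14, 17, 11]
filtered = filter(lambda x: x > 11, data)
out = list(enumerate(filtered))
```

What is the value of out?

Step 1: Filter [2, 2, 14, 17, 11] for > 11: [14, 17].
Step 2: enumerate re-indexes from 0: [(0, 14), (1, 17)].
Therefore out = [(0, 14), (1, 17)].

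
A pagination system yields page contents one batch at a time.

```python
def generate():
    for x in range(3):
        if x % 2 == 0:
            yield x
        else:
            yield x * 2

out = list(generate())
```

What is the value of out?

Step 1: For each x in range(3), yield x if even, else x*2:
  x=0 (even): yield 0
  x=1 (odd): yield 1*2 = 2
  x=2 (even): yield 2
Therefore out = [0, 2, 2].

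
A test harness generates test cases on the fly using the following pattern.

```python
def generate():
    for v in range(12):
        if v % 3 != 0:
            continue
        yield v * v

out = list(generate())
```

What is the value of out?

Step 1: Only yield v**2 when v is divisible by 3:
  v=0: 0 % 3 == 0, yield 0**2 = 0
  v=3: 3 % 3 == 0, yield 3**2 = 9
  v=6: 6 % 3 == 0, yield 6**2 = 36
  v=9: 9 % 3 == 0, yield 9**2 = 81
Therefore out = [0, 9, 36, 81].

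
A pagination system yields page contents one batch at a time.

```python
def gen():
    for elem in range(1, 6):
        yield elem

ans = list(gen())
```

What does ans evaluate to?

Step 1: The generator yields each value from range(1, 6).
Step 2: list() consumes all yields: [1, 2, 3, 4, 5].
Therefore ans = [1, 2, 3, 4, 5].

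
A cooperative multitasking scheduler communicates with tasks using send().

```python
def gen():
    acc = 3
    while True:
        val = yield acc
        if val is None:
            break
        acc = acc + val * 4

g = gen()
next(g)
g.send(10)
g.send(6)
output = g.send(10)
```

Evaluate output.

Step 1: next() -> yield acc=3.
Step 2: send(10) -> val=10, acc = 3 + 10*4 = 43, yield 43.
Step 3: send(6) -> val=6, acc = 43 + 6*4 = 67, yield 67.
Step 4: send(10) -> val=10, acc = 67 + 10*4 = 107, yield 107.
Therefore output = 107.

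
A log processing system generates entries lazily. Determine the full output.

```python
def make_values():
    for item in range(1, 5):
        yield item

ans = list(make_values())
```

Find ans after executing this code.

Step 1: The generator yields each value from range(1, 5).
Step 2: list() consumes all yields: [1, 2, 3, 4].
Therefore ans = [1, 2, 3, 4].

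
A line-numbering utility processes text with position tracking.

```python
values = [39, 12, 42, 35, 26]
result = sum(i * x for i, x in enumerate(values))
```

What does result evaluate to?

Step 1: Compute i * x for each (i, x) in enumerate([39, 12, 42, 35, 26]):
  i=0, x=39: 0*39 = 0
  i=1, x=12: 1*12 = 12
  i=2, x=42: 2*42 = 84
  i=3, x=35: 3*35 = 105
  i=4, x=26: 4*26 = 104
Step 2: sum = 0 + 12 + 84 + 105 + 104 = 305.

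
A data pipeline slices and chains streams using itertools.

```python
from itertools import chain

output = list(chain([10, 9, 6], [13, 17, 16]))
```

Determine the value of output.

Step 1: chain() concatenates iterables: [10, 9, 6] + [13, 17, 16].
Therefore output = [10, 9, 6, 13, 17, 16].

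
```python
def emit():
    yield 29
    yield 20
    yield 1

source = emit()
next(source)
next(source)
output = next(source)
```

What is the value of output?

Step 1: emit() creates a generator.
Step 2: next(source) yields 29 (consumed and discarded).
Step 3: next(source) yields 20 (consumed and discarded).
Step 4: next(source) yields 1, assigned to output.
Therefore output = 1.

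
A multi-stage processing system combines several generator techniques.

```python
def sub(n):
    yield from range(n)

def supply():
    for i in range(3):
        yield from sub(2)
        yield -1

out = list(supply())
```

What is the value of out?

Step 1: For each i in range(3):
  i=0: yield from sub(2) -> [0, 1], then yield -1
  i=1: yield from sub(2) -> [0, 1], then yield -1
  i=2: yield from sub(2) -> [0, 1], then yield -1
Therefore out = [0, 1, -1, 0, 1, -1, 0, 1, -1].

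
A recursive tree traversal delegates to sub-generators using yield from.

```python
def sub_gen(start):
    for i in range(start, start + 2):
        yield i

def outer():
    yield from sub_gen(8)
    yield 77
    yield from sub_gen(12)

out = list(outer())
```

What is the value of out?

Step 1: outer() delegates to sub_gen(8):
  yield 8
  yield 9
Step 2: yield 77
Step 3: Delegates to sub_gen(12):
  yield 12
  yield 13
Therefore out = [8, 9, 77, 12, 13].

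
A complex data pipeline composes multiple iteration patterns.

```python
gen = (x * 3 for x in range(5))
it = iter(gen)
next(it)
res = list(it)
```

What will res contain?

Step 1: Generator produces [0, 3, 6, 9, 12].
Step 2: next(it) consumes first element (0).
Step 3: list(it) collects remaining: [3, 6, 9, 12].
Therefore res = [3, 6, 9, 12].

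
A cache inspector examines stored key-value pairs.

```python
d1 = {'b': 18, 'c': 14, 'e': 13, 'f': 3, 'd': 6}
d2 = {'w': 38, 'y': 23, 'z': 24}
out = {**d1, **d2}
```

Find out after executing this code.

Step 1: Merge d1 and d2 (d2 values override on key conflicts).
Step 2: d1 has keys ['b', 'c', 'e', 'f', 'd'], d2 has keys ['w', 'y', 'z'].
Therefore out = {'b': 18, 'c': 14, 'e': 13, 'f': 3, 'd': 6, 'w': 38, 'y': 23, 'z': 24}.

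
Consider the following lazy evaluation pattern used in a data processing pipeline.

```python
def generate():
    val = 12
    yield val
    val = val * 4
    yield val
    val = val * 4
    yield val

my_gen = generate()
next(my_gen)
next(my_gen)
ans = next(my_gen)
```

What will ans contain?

Step 1: Trace through generator execution:
  Yield 1: val starts at 12, yield 12
  Yield 2: val = 12 * 4 = 48, yield 48
  Yield 3: val = 48 * 4 = 192, yield 192
Step 2: First next() gets 12, second next() gets the second value, third next() yields 192.
Therefore ans = 192.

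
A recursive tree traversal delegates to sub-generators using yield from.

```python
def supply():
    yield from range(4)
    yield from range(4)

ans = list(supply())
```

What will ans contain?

Step 1: Trace yields in order:
  yield 0
  yield 1
  yield 2
  yield 3
  yield 0
  yield 1
  yield 2
  yield 3
Therefore ans = [0, 1, 2, 3, 0, 1, 2, 3].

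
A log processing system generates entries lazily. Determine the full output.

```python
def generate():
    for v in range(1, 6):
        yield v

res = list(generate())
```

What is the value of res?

Step 1: The generator yields each value from range(1, 6).
Step 2: list() consumes all yields: [1, 2, 3, 4, 5].
Therefore res = [1, 2, 3, 4, 5].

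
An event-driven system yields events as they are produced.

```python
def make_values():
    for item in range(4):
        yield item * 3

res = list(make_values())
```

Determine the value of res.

Step 1: For each item in range(4), yield item * 3:
  item=0: yield 0 * 3 = 0
  item=1: yield 1 * 3 = 3
  item=2: yield 2 * 3 = 6
  item=3: yield 3 * 3 = 9
Therefore res = [0, 3, 6, 9].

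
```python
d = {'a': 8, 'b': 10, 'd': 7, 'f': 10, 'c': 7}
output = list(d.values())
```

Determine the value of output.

Step 1: d.values() returns the dictionary values in insertion order.
Therefore output = [8, 10, 7, 10, 7].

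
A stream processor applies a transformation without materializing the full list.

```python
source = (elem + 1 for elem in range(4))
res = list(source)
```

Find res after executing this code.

Step 1: For each elem in range(4), compute elem+1:
  elem=0: 0+1 = 1
  elem=1: 1+1 = 2
  elem=2: 2+1 = 3
  elem=3: 3+1 = 4
Therefore res = [1, 2, 3, 4].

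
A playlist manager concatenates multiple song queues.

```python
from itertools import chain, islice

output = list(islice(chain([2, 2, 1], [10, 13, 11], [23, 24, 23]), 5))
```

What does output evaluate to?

Step 1: chain([2, 2, 1], [10, 13, 11], [23, 24, 23]) = [2, 2, 1, 10, 13, 11, 23, 24, 23].
Step 2: islice takes first 5 elements: [2, 2, 1, 10, 13].
Therefore output = [2, 2, 1, 10, 13].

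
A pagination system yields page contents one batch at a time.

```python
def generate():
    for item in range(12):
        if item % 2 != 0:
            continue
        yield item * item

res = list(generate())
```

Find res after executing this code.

Step 1: Only yield item**2 when item is divisible by 2:
  item=0: 0 % 2 == 0, yield 0**2 = 0
  item=2: 2 % 2 == 0, yield 2**2 = 4
  item=4: 4 % 2 == 0, yield 4**2 = 16
  item=6: 6 % 2 == 0, yield 6**2 = 36
  item=8: 8 % 2 == 0, yield 8**2 = 64
  item=10: 10 % 2 == 0, yield 10**2 = 100
Therefore res = [0, 4, 16, 36, 64, 100].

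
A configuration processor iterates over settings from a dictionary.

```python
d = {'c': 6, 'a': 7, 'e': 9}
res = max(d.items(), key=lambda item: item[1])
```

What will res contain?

Step 1: Find item with maximum value:
  ('c', 6)
  ('a', 7)
  ('e', 9)
Step 2: Maximum value is 9 at key 'e'.
Therefore res = ('e', 9).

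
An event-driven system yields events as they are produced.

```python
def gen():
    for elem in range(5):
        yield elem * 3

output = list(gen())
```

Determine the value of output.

Step 1: For each elem in range(5), yield elem * 3:
  elem=0: yield 0 * 3 = 0
  elem=1: yield 1 * 3 = 3
  elem=2: yield 2 * 3 = 6
  elem=3: yield 3 * 3 = 9
  elem=4: yield 4 * 3 = 12
Therefore output = [0, 3, 6, 9, 12].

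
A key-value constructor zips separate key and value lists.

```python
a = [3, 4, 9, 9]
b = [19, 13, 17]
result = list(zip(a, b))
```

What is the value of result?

Step 1: zip stops at shortest (len(a)=4, len(b)=3):
  Index 0: (3, 19)
  Index 1: (4, 13)
  Index 2: (9, 17)
Step 2: Last element of a (9) has no pair, dropped.
Therefore result = [(3, 19), (4, 13), (9, 17)].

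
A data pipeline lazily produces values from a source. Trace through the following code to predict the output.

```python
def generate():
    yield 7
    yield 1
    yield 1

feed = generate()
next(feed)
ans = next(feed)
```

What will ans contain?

Step 1: generate() creates a generator.
Step 2: next(feed) yields 7 (consumed and discarded).
Step 3: next(feed) yields 1, assigned to ans.
Therefore ans = 1.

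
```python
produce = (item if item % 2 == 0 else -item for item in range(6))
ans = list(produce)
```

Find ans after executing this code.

Step 1: For each item in range(6), yield item if even, else -item:
  item=0: even, yield 0
  item=1: odd, yield -1
  item=2: even, yield 2
  item=3: odd, yield -3
  item=4: even, yield 4
  item=5: odd, yield -5
Therefore ans = [0, -1, 2, -3, 4, -5].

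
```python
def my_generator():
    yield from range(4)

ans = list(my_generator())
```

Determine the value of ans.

Step 1: yield from delegates to the iterable, yielding each element.
Step 2: Collected values: [0, 1, 2, 3].
Therefore ans = [0, 1, 2, 3].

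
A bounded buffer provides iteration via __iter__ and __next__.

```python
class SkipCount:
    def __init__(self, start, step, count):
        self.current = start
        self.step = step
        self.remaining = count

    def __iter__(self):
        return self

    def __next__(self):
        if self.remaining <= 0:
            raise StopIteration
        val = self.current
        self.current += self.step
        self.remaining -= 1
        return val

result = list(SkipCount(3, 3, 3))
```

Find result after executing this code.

Step 1: SkipCount starts at 3, increments by 3, for 3 steps:
  Yield 3, then current += 3
  Yield 6, then current += 3
  Yield 9, then current += 3
Therefore result = [3, 6, 9].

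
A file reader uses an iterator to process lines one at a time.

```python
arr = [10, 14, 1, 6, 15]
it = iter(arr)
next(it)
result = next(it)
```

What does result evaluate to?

Step 1: Create iterator over [10, 14, 1, 6, 15].
Step 2: next() consumes 10.
Step 3: next() returns 14.
Therefore result = 14.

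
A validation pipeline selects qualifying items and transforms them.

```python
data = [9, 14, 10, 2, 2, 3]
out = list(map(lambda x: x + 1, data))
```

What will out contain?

Step 1: Apply lambda x: x + 1 to each element:
  9 -> 10
  14 -> 15
  10 -> 11
  2 -> 3
  2 -> 3
  3 -> 4
Therefore out = [10, 15, 11, 3, 3, 4].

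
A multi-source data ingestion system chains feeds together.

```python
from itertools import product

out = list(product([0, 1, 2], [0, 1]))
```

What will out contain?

Step 1: product([0, 1, 2], [0, 1]) gives all pairs:
  (0, 0)
  (0, 1)
  (1, 0)
  (1, 1)
  (2, 0)
  (2, 1)
Therefore out = [(0, 0), (0, 1), (1, 0), (1, 1), (2, 0), (2, 1)].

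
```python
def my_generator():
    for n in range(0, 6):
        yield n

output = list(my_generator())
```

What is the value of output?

Step 1: The generator yields each value from range(0, 6).
Step 2: list() consumes all yields: [0, 1, 2, 3, 4, 5].
Therefore output = [0, 1, 2, 3, 4, 5].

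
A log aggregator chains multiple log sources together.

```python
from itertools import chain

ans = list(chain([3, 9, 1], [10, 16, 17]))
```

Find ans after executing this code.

Step 1: chain() concatenates iterables: [3, 9, 1] + [10, 16, 17].
Therefore ans = [3, 9, 1, 10, 16, 17].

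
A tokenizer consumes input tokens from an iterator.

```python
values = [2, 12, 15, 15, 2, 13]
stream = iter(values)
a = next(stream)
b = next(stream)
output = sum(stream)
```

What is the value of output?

Step 1: Create iterator over [2, 12, 15, 15, 2, 13].
Step 2: a = next() = 2, b = next() = 12.
Step 3: sum() of remaining [15, 15, 2, 13] = 45.
Therefore output = 45.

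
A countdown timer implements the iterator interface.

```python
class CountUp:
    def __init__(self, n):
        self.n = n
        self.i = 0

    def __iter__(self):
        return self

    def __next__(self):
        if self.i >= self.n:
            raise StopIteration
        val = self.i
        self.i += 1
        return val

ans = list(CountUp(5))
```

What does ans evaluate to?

Step 1: CountUp(5) creates an iterator counting 0 to 4.
Step 2: list() consumes all values: [0, 1, 2, 3, 4].
Therefore ans = [0, 1, 2, 3, 4].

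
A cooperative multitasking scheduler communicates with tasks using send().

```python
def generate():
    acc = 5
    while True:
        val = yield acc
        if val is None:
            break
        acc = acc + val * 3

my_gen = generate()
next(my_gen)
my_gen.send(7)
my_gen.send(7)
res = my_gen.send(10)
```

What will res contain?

Step 1: next() -> yield acc=5.
Step 2: send(7) -> val=7, acc = 5 + 7*3 = 26, yield 26.
Step 3: send(7) -> val=7, acc = 26 + 7*3 = 47, yield 47.
Step 4: send(10) -> val=10, acc = 47 + 10*3 = 77, yield 77.
Therefore res = 77.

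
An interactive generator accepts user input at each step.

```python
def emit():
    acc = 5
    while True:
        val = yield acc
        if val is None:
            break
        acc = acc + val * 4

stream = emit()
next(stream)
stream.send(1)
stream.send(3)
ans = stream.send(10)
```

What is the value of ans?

Step 1: next() -> yield acc=5.
Step 2: send(1) -> val=1, acc = 5 + 1*4 = 9, yield 9.
Step 3: send(3) -> val=3, acc = 9 + 3*4 = 21, yield 21.
Step 4: send(10) -> val=10, acc = 21 + 10*4 = 61, yield 61.
Therefore ans = 61.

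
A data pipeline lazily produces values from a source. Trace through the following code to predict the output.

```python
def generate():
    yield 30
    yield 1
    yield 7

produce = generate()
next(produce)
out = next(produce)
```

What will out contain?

Step 1: generate() creates a generator.
Step 2: next(produce) yields 30 (consumed and discarded).
Step 3: next(produce) yields 1, assigned to out.
Therefore out = 1.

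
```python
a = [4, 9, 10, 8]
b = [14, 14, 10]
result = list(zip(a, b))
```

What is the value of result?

Step 1: zip stops at shortest (len(a)=4, len(b)=3):
  Index 0: (4, 14)
  Index 1: (9, 14)
  Index 2: (10, 10)
Step 2: Last element of a (8) has no pair, dropped.
Therefore result = [(4, 14), (9, 14), (10, 10)].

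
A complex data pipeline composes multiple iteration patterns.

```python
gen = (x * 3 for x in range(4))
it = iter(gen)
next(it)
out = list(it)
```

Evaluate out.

Step 1: Generator produces [0, 3, 6, 9].
Step 2: next(it) consumes first element (0).
Step 3: list(it) collects remaining: [3, 6, 9].
Therefore out = [3, 6, 9].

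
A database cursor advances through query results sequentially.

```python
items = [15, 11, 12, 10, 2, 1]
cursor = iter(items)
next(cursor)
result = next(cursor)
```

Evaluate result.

Step 1: Create iterator over [15, 11, 12, 10, 2, 1].
Step 2: next() consumes 15.
Step 3: next() returns 11.
Therefore result = 11.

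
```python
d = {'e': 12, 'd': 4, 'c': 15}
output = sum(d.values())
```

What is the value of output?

Step 1: d.values() = [12, 4, 15].
Step 2: sum = 31.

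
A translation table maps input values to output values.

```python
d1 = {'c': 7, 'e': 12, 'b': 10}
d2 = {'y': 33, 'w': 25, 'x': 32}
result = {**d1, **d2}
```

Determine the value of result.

Step 1: Merge d1 and d2 (d2 values override on key conflicts).
Step 2: d1 has keys ['c', 'e', 'b'], d2 has keys ['y', 'w', 'x'].
Therefore result = {'c': 7, 'e': 12, 'b': 10, 'y': 33, 'w': 25, 'x': 32}.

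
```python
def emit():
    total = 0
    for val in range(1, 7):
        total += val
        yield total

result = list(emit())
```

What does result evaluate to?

Step 1: Generator accumulates running sum:
  val=1: total = 1, yield 1
  val=2: total = 3, yield 3
  val=3: total = 6, yield 6
  val=4: total = 10, yield 10
  val=5: total = 15, yield 15
  val=6: total = 21, yield 21
Therefore result = [1, 3, 6, 10, 15, 21].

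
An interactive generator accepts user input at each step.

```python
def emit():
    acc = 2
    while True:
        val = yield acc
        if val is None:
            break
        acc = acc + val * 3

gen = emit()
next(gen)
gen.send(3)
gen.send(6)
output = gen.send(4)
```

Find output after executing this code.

Step 1: next() -> yield acc=2.
Step 2: send(3) -> val=3, acc = 2 + 3*3 = 11, yield 11.
Step 3: send(6) -> val=6, acc = 11 + 6*3 = 29, yield 29.
Step 4: send(4) -> val=4, acc = 29 + 4*3 = 41, yield 41.
Therefore output = 41.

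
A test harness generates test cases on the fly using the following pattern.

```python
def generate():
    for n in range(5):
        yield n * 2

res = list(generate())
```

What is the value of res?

Step 1: For each n in range(5), yield n * 2:
  n=0: yield 0 * 2 = 0
  n=1: yield 1 * 2 = 2
  n=2: yield 2 * 2 = 4
  n=3: yield 3 * 2 = 6
  n=4: yield 4 * 2 = 8
Therefore res = [0, 2, 4, 6, 8].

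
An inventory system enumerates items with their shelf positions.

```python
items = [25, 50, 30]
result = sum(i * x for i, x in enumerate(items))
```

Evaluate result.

Step 1: Compute i * x for each (i, x) in enumerate([25, 50, 30]):
  i=0, x=25: 0*25 = 0
  i=1, x=50: 1*50 = 50
  i=2, x=30: 2*30 = 60
Step 2: sum = 0 + 50 + 60 = 110.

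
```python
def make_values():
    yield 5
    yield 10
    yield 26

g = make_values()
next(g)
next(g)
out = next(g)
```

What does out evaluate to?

Step 1: make_values() creates a generator.
Step 2: next(g) yields 5 (consumed and discarded).
Step 3: next(g) yields 10 (consumed and discarded).
Step 4: next(g) yields 26, assigned to out.
Therefore out = 26.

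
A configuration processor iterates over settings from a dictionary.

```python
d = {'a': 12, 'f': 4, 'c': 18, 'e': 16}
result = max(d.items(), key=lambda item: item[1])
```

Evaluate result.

Step 1: Find item with maximum value:
  ('a', 12)
  ('f', 4)
  ('c', 18)
  ('e', 16)
Step 2: Maximum value is 18 at key 'c'.
Therefore result = ('c', 18).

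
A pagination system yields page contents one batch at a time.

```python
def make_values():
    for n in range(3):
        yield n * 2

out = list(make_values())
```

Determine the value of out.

Step 1: For each n in range(3), yield n * 2:
  n=0: yield 0 * 2 = 0
  n=1: yield 1 * 2 = 2
  n=2: yield 2 * 2 = 4
Therefore out = [0, 2, 4].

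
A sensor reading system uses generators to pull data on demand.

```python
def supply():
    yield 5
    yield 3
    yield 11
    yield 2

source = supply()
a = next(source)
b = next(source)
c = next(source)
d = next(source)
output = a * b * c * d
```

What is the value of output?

Step 1: Create generator and consume all values:
  a = next(source) = 5
  b = next(source) = 3
  c = next(source) = 11
  d = next(source) = 2
Step 2: output = 5 * 3 * 11 * 2 = 330.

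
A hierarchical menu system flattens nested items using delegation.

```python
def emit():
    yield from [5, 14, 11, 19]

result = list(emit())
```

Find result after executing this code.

Step 1: yield from delegates to the iterable, yielding each element.
Step 2: Collected values: [5, 14, 11, 19].
Therefore result = [5, 14, 11, 19].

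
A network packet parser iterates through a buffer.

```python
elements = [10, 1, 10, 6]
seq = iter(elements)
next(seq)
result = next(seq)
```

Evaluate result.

Step 1: Create iterator over [10, 1, 10, 6].
Step 2: next() consumes 10.
Step 3: next() returns 1.
Therefore result = 1.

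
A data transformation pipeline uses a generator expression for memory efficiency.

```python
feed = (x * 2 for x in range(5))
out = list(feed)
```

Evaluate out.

Step 1: For each x in range(5), compute x*2:
  x=0: 0*2 = 0
  x=1: 1*2 = 2
  x=2: 2*2 = 4
  x=3: 3*2 = 6
  x=4: 4*2 = 8
Therefore out = [0, 2, 4, 6, 8].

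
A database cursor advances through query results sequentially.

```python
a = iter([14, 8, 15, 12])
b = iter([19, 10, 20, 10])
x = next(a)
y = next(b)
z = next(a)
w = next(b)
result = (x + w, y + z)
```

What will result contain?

Step 1: a iterates [14, 8, 15, 12], b iterates [19, 10, 20, 10].
Step 2: x = next(a) = 14, y = next(b) = 19.
Step 3: z = next(a) = 8, w = next(b) = 10.
Step 4: result = (14 + 10, 19 + 8) = (24, 27).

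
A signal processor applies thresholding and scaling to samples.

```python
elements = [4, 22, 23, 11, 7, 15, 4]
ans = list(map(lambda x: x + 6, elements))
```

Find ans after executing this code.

Step 1: Apply lambda x: x + 6 to each element:
  4 -> 10
  22 -> 28
  23 -> 29
  11 -> 17
  7 -> 13
  15 -> 21
  4 -> 10
Therefore ans = [10, 28, 29, 17, 13, 21, 10].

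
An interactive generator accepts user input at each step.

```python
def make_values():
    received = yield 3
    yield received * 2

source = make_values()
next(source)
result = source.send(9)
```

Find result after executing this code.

Step 1: next(source) advances to first yield, producing 3.
Step 2: send(9) resumes, received = 9.
Step 3: yield received * 2 = 9 * 2 = 18.
Therefore result = 18.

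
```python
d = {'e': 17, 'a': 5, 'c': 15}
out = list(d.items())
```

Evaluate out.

Step 1: d.items() returns (key, value) pairs in insertion order.
Therefore out = [('e', 17), ('a', 5), ('c', 15)].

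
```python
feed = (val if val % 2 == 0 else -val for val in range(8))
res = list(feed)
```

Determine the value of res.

Step 1: For each val in range(8), yield val if even, else -val:
  val=0: even, yield 0
  val=1: odd, yield -1
  val=2: even, yield 2
  val=3: odd, yield -3
  val=4: even, yield 4
  val=5: odd, yield -5
  val=6: even, yield 6
  val=7: odd, yield -7
Therefore res = [0, -1, 2, -3, 4, -5, 6, -7].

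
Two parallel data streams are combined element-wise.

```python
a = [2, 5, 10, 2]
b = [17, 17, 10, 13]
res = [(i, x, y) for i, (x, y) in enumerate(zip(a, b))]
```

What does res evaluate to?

Step 1: enumerate(zip(a, b)) gives index with paired elements:
  i=0: (2, 17)
  i=1: (5, 17)
  i=2: (10, 10)
  i=3: (2, 13)
Therefore res = [(0, 2, 17), (1, 5, 17), (2, 10, 10), (3, 2, 13)].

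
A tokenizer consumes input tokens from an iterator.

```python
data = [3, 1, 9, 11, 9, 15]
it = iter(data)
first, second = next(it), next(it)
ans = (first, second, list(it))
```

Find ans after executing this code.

Step 1: Create iterator over [3, 1, 9, 11, 9, 15].
Step 2: first = 3, second = 1.
Step 3: Remaining elements: [9, 11, 9, 15].
Therefore ans = (3, 1, [9, 11, 9, 15]).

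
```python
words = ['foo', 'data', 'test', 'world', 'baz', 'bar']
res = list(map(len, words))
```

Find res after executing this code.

Step 1: Map len() to each word:
  'foo' -> 3
  'data' -> 4
  'test' -> 4
  'world' -> 5
  'baz' -> 3
  'bar' -> 3
Therefore res = [3, 4, 4, 5, 3, 3].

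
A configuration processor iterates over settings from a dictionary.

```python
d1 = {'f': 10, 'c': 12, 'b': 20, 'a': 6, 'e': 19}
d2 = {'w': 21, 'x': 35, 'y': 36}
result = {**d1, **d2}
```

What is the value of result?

Step 1: Merge d1 and d2 (d2 values override on key conflicts).
Step 2: d1 has keys ['f', 'c', 'b', 'a', 'e'], d2 has keys ['w', 'x', 'y'].
Therefore result = {'f': 10, 'c': 12, 'b': 20, 'a': 6, 'e': 19, 'w': 21, 'x': 35, 'y': 36}.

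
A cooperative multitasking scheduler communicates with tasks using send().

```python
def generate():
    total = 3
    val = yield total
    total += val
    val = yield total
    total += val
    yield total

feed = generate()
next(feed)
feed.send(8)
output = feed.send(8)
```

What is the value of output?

Step 1: next() -> yield total=3.
Step 2: send(8) -> val=8, total = 3+8 = 11, yield 11.
Step 3: send(8) -> val=8, total = 11+8 = 19, yield 19.
Therefore output = 19.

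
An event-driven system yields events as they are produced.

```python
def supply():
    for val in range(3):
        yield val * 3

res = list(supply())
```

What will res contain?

Step 1: For each val in range(3), yield val * 3:
  val=0: yield 0 * 3 = 0
  val=1: yield 1 * 3 = 3
  val=2: yield 2 * 3 = 6
Therefore res = [0, 3, 6].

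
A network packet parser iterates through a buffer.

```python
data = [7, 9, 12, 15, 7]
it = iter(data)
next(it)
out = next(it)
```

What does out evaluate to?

Step 1: Create iterator over [7, 9, 12, 15, 7].
Step 2: next() consumes 7.
Step 3: next() returns 9.
Therefore out = 9.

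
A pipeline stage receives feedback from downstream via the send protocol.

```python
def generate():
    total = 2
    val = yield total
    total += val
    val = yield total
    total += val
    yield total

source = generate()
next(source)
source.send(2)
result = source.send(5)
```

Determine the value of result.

Step 1: next() -> yield total=2.
Step 2: send(2) -> val=2, total = 2+2 = 4, yield 4.
Step 3: send(5) -> val=5, total = 4+5 = 9, yield 9.
Therefore result = 9.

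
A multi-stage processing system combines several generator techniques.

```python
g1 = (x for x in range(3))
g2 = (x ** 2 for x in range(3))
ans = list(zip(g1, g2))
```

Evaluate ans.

Step 1: g1 produces [0, 1, 2].
Step 2: g2 produces [0, 1, 4].
Step 3: zip pairs them: [(0, 0), (1, 1), (2, 4)].
Therefore ans = [(0, 0), (1, 1), (2, 4)].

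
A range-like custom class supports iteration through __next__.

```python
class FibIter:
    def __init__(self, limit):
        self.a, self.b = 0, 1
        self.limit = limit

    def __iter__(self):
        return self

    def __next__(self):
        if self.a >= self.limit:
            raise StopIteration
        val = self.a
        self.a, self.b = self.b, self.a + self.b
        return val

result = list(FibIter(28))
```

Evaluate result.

Step 1: Fibonacci-like sequence (a=0, b=1) until >= 28:
  Yield 0, then a,b = 1,1
  Yield 1, then a,b = 1,2
  Yield 1, then a,b = 2,3
  Yield 2, then a,b = 3,5
  Yield 3, then a,b = 5,8
  Yield 5, then a,b = 8,13
  Yield 8, then a,b = 13,21
  Yield 13, then a,b = 21,34
  Yield 21, then a,b = 34,55
Step 2: 34 >= 28, stop.
Therefore result = [0, 1, 1, 2, 3, 5, 8, 13, 21].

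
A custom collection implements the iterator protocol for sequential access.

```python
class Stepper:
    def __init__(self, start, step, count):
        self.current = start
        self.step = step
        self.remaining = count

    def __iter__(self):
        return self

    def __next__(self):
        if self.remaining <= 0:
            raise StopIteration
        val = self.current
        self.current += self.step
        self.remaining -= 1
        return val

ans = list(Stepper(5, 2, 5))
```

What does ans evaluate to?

Step 1: Stepper starts at 5, increments by 2, for 5 steps:
  Yield 5, then current += 2
  Yield 7, then current += 2
  Yield 9, then current += 2
  Yield 11, then current += 2
  Yield 13, then current += 2
Therefore ans = [5, 7, 9, 11, 13].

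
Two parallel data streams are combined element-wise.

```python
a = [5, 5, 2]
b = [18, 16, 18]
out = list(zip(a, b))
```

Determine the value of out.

Step 1: zip pairs elements at same index:
  Index 0: (5, 18)
  Index 1: (5, 16)
  Index 2: (2, 18)
Therefore out = [(5, 18), (5, 16), (2, 18)].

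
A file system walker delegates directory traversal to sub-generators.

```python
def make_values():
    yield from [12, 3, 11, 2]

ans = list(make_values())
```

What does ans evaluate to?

Step 1: yield from delegates to the iterable, yielding each element.
Step 2: Collected values: [12, 3, 11, 2].
Therefore ans = [12, 3, 11, 2].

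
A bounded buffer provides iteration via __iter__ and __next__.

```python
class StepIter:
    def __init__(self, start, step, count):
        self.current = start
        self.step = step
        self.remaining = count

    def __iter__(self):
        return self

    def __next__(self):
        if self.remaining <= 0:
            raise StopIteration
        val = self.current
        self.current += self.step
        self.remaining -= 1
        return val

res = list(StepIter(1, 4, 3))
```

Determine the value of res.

Step 1: StepIter starts at 1, increments by 4, for 3 steps:
  Yield 1, then current += 4
  Yield 5, then current += 4
  Yield 9, then current += 4
Therefore res = [1, 5, 9].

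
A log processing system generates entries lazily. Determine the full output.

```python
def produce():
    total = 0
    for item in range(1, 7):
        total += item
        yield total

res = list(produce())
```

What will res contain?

Step 1: Generator accumulates running sum:
  item=1: total = 1, yield 1
  item=2: total = 3, yield 3
  item=3: total = 6, yield 6
  item=4: total = 10, yield 10
  item=5: total = 15, yield 15
  item=6: total = 21, yield 21
Therefore res = [1, 3, 6, 10, 15, 21].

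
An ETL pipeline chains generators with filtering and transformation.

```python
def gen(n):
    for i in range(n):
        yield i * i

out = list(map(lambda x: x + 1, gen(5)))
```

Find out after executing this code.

Step 1: gen(5) yields squares: [0, 1, 4, 9, 16].
Step 2: map adds 1 to each: [1, 2, 5, 10, 17].
Therefore out = [1, 2, 5, 10, 17].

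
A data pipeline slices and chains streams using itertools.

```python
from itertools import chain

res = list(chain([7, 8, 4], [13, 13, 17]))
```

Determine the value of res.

Step 1: chain() concatenates iterables: [7, 8, 4] + [13, 13, 17].
Therefore res = [7, 8, 4, 13, 13, 17].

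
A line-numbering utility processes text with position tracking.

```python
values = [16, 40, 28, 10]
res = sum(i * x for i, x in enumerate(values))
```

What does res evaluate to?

Step 1: Compute i * x for each (i, x) in enumerate([16, 40, 28, 10]):
  i=0, x=16: 0*16 = 0
  i=1, x=40: 1*40 = 40
  i=2, x=28: 2*28 = 56
  i=3, x=10: 3*10 = 30
Step 2: sum = 0 + 40 + 56 + 30 = 126.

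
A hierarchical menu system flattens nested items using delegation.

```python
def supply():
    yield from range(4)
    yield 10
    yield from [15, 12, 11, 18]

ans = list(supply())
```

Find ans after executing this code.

Step 1: Trace yields in order:
  yield 0
  yield 1
  yield 2
  yield 3
  yield 10
  yield 15
  yield 12
  yield 11
  yield 18
Therefore ans = [0, 1, 2, 3, 10, 15, 12, 11, 18].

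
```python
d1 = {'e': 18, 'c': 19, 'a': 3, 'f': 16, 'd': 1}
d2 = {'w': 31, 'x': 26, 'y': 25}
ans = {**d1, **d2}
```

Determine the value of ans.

Step 1: Merge d1 and d2 (d2 values override on key conflicts).
Step 2: d1 has keys ['e', 'c', 'a', 'f', 'd'], d2 has keys ['w', 'x', 'y'].
Therefore ans = {'e': 18, 'c': 19, 'a': 3, 'f': 16, 'd': 1, 'w': 31, 'x': 26, 'y': 25}.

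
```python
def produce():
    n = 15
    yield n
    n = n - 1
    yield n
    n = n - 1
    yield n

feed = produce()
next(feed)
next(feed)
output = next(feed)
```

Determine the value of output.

Step 1: Trace through generator execution:
  Yield 1: n starts at 15, yield 15
  Yield 2: n = 15 - 1 = 14, yield 14
  Yield 3: n = 14 - 1 = 13, yield 13
Step 2: First next() gets 15, second next() gets the second value, third next() yields 13.
Therefore output = 13.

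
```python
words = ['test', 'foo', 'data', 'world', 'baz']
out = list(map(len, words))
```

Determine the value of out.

Step 1: Map len() to each word:
  'test' -> 4
  'foo' -> 3
  'data' -> 4
  'world' -> 5
  'baz' -> 3
Therefore out = [4, 3, 4, 5, 3].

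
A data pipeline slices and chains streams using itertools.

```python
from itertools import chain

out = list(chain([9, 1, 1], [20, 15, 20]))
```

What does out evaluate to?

Step 1: chain() concatenates iterables: [9, 1, 1] + [20, 15, 20].
Therefore out = [9, 1, 1, 20, 15, 20].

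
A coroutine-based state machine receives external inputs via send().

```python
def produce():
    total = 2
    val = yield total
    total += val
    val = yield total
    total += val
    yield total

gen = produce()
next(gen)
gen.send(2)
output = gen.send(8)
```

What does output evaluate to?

Step 1: next() -> yield total=2.
Step 2: send(2) -> val=2, total = 2+2 = 4, yield 4.
Step 3: send(8) -> val=8, total = 4+8 = 12, yield 12.
Therefore output = 12.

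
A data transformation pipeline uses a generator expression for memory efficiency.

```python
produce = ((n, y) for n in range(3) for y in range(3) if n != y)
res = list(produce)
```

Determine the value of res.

Step 1: Nested generator over range(3) x range(3) where n != y:
  (0, 0): excluded (n == y)
  (0, 1): included
  (0, 2): included
  (1, 0): included
  (1, 1): excluded (n == y)
  (1, 2): included
  (2, 0): included
  (2, 1): included
  (2, 2): excluded (n == y)
Therefore res = [(0, 1), (0, 2), (1, 0), (1, 2), (2, 0), (2, 1)].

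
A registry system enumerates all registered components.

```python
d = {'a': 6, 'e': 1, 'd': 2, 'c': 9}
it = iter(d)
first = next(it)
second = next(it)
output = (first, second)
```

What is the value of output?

Step 1: iter(d) iterates over keys: ['a', 'e', 'd', 'c'].
Step 2: first = next(it) = 'a', second = next(it) = 'e'.
Therefore output = ('a', 'e').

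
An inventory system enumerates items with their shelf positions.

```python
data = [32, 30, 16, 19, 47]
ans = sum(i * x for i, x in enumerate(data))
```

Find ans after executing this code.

Step 1: Compute i * x for each (i, x) in enumerate([32, 30, 16, 19, 47]):
  i=0, x=32: 0*32 = 0
  i=1, x=30: 1*30 = 30
  i=2, x=16: 2*16 = 32
  i=3, x=19: 3*19 = 57
  i=4, x=47: 4*47 = 188
Step 2: sum = 0 + 30 + 32 + 57 + 188 = 307.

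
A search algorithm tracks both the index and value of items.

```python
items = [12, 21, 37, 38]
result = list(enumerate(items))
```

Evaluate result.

Step 1: enumerate pairs each element with its index:
  (0, 12)
  (1, 21)
  (2, 37)
  (3, 38)
Therefore result = [(0, 12), (1, 21), (2, 37), (3, 38)].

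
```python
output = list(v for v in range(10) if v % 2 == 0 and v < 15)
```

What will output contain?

Step 1: Filter range(10) where v % 2 == 0 and v < 15:
  v=0: both conditions met, included
  v=1: excluded (1 % 2 != 0)
  v=2: both conditions met, included
  v=3: excluded (3 % 2 != 0)
  v=4: both conditions met, included
  v=5: excluded (5 % 2 != 0)
  v=6: both conditions met, included
  v=7: excluded (7 % 2 != 0)
  v=8: both conditions met, included
  v=9: excluded (9 % 2 != 0)
Therefore output = [0, 2, 4, 6, 8].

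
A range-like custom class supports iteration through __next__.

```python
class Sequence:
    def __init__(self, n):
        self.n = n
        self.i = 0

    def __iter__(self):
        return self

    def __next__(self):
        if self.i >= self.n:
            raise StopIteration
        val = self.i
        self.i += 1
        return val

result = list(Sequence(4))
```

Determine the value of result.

Step 1: Sequence(4) creates an iterator counting 0 to 3.
Step 2: list() consumes all values: [0, 1, 2, 3].
Therefore result = [0, 1, 2, 3].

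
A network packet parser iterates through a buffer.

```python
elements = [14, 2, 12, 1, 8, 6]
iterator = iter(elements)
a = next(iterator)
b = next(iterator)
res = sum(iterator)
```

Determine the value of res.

Step 1: Create iterator over [14, 2, 12, 1, 8, 6].
Step 2: a = next() = 14, b = next() = 2.
Step 3: sum() of remaining [12, 1, 8, 6] = 27.
Therefore res = 27.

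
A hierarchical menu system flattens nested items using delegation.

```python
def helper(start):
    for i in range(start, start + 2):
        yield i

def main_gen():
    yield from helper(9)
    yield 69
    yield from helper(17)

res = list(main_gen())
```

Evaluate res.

Step 1: main_gen() delegates to helper(9):
  yield 9
  yield 10
Step 2: yield 69
Step 3: Delegates to helper(17):
  yield 17
  yield 18
Therefore res = [9, 10, 69, 17, 18].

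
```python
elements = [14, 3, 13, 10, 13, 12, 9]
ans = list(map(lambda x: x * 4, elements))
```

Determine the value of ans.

Step 1: Apply lambda x: x * 4 to each element:
  14 -> 56
  3 -> 12
  13 -> 52
  10 -> 40
  13 -> 52
  12 -> 48
  9 -> 36
Therefore ans = [56, 12, 52, 40, 52, 48, 36].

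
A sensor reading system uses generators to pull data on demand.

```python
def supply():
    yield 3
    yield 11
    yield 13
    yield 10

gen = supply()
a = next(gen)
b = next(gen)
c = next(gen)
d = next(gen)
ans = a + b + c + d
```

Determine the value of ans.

Step 1: Create generator and consume all values:
  a = next(gen) = 3
  b = next(gen) = 11
  c = next(gen) = 13
  d = next(gen) = 10
Step 2: ans = 3 + 11 + 13 + 10 = 37.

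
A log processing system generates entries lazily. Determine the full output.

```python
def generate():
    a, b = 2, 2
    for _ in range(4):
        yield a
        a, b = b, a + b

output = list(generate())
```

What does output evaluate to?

Step 1: Fibonacci-like sequence starting with a=2, b=2:
  Iteration 1: yield a=2, then a,b = 2,4
  Iteration 2: yield a=2, then a,b = 4,6
  Iteration 3: yield a=4, then a,b = 6,10
  Iteration 4: yield a=6, then a,b = 10,16
Therefore output = [2, 2, 4, 6].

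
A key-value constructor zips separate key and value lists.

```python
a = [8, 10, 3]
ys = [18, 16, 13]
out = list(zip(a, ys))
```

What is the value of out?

Step 1: zip pairs elements at same index:
  Index 0: (8, 18)
  Index 1: (10, 16)
  Index 2: (3, 13)
Therefore out = [(8, 18), (10, 16), (3, 13)].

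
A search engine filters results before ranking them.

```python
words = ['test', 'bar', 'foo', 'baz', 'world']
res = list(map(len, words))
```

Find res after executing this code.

Step 1: Map len() to each word:
  'test' -> 4
  'bar' -> 3
  'foo' -> 3
  'baz' -> 3
  'world' -> 5
Therefore res = [4, 3, 3, 3, 5].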